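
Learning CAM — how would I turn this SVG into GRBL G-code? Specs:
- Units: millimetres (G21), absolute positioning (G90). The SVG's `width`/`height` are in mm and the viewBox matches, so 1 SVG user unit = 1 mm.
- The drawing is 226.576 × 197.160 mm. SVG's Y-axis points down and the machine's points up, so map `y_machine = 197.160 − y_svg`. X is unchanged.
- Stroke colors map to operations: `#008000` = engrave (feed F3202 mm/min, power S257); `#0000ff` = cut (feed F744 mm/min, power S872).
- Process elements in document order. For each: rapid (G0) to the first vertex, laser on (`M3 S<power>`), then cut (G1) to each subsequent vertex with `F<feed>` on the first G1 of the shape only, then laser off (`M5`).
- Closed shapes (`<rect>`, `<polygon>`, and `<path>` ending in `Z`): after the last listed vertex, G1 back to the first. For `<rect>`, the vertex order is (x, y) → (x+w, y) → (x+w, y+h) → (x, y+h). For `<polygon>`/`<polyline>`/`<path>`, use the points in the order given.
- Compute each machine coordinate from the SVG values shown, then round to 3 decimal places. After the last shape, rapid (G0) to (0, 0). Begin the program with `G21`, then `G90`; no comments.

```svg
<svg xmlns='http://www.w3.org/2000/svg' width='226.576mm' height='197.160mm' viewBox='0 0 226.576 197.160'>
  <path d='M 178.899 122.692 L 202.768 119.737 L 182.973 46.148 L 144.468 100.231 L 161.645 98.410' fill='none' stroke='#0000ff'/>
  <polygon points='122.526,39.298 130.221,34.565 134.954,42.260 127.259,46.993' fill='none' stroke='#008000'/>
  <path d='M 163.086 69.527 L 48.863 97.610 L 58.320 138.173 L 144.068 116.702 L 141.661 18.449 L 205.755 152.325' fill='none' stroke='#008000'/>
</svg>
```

G21
G90
G0 X178.899 Y74.468
M3 S872
G1 X202.768 Y77.423 F744
G1 X182.973 Y151.012
G1 X144.468 Y96.929
G1 X161.645 Y98.750
M5
G0 X122.526 Y157.862
M3 S257
G1 X130.221 Y162.595 F3202
G1 X134.954 Y154.900
G1 X127.259 Y150.167
G1 X122.526 Y157.862
M5
G0 X163.086 Y127.633
M3 S257
G1 X48.863 Y99.550 F3202
G1 X58.320 Y58.987
G1 X144.068 Y80.458
G1 X141.661 Y178.711
G1 X205.755 Y44.835
M5
G0 X0.000 Y0.000

viewBox `0 0 226.576 197.160` with mm width/height → 1 unit = 1 mm. Flip: y_m = 197.160 − y_svg.

**Shape 1** — `<path>` open polyline, stroke `#0000ff` → cut (S872, F744). Machine vertices: (178.899,74.468) → (202.768,77.423) → (182.973,151.012) → (144.468,96.929) → (161.645,98.750). Open path.

**Shape 2** — `<polygon>` regular polygon, stroke `#008000` → engrave (S257, F3202). Machine vertices: (122.526,157.862) → (130.221,162.595) → (134.954,154.900) → (127.259,150.167) → (122.526,157.862). Closed: final G1 returns to the first vertex.

**Shape 3** — `<path>` open polyline, stroke `#008000` → engrave (S257, F3202). Machine vertices: (163.086,127.633) → (48.863,99.550) → (58.320,58.987) → (144.068,80.458) → (141.661,178.711) → (205.755,44.835). Open path.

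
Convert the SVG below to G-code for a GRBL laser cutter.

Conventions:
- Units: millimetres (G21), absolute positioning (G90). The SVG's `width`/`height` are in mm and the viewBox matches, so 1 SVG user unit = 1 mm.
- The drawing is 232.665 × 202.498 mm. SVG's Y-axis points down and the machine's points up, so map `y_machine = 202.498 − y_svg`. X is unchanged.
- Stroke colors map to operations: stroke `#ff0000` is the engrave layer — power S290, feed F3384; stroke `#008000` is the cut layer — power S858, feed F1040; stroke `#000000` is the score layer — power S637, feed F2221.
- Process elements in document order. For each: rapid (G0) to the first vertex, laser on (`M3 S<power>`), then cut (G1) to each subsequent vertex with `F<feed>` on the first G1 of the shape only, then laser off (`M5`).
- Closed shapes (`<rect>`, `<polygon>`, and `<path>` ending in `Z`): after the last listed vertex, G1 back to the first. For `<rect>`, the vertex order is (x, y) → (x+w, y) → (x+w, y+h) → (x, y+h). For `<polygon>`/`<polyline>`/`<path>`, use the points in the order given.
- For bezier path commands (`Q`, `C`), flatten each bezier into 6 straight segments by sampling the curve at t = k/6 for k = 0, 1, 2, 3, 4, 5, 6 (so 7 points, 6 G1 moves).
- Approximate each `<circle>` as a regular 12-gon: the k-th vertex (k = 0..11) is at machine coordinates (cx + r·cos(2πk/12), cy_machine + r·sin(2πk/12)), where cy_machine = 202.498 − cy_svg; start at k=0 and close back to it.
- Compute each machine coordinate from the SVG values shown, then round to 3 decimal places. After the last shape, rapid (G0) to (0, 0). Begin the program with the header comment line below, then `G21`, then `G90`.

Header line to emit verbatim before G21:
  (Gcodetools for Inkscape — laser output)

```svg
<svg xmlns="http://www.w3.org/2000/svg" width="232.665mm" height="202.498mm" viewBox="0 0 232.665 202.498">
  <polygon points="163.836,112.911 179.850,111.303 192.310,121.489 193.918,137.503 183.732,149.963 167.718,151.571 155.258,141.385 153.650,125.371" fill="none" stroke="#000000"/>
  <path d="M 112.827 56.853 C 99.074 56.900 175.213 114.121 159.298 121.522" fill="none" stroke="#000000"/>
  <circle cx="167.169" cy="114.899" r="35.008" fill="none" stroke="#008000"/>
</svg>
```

1 u = 1 mm; y_m = 202.498 − y.

[1] `<polygon>` regular polygon, #000000→score S637 F2221: (163.836,89.587) → (179.850,91.195) → (192.310,81.009) → (193.918,64.995) → (183.732,52.535) → (167.718,50.927) → (155.258,61.113) → (153.650,77.127) → (163.836,89.587) (closed)

[2] `<path>` cubic bezier, #000000→score S637 F2221: (112.827,145.645) → (112.599,141.352) → (122.299,130.503) → (136.873,116.068) → (151.267,101.021) → (160.427,88.333) → (159.298,80.976)

[3] `<circle>` circle, #008000→cut S858 F1040: (202.177,87.599) → (197.487,105.103) → (184.673,117.917) → (167.169,122.607) → (149.665,117.917) → (136.851,105.103) → (132.161,87.599) → (136.851,70.095) → (149.665,57.281) → (167.169,52.591) → (184.673,57.281) → (197.487,70.095) → (202.177,87.599) (closed)

(Gcodetools for Inkscape — laser output)
G21
G90
G0 X163.836 Y89.587
M3 S637
G1 X179.850 Y91.195 F2221
G1 X192.310 Y81.009
G1 X193.918 Y64.995
G1 X183.732 Y52.535
G1 X167.718 Y50.927
G1 X155.258 Y61.113
G1 X153.650 Y77.127
G1 X163.836 Y89.587
M5
G0 X112.827 Y145.645
M3 S637
G1 X112.599 Y141.352 F2221
G1 X122.299 Y130.503
G1 X136.873 Y116.068
G1 X151.267 Y101.021
G1 X160.427 Y88.333
G1 X159.298 Y80.976
M5
G0 X202.177 Y87.599
M3 S858
G1 X197.487 Y105.103 F1040
G1 X184.673 Y117.917
G1 X167.169 Y122.607
G1 X149.665 Y117.917
G1 X136.851 Y105.103
G1 X132.161 Y87.599
G1 X136.851 Y70.095
G1 X149.665 Y57.281
G1 X167.169 Y52.591
G1 X184.673 Y57.281
G1 X197.487 Y70.095
G1 X202.177 Y87.599
M5
G0 X0.000 Y0.000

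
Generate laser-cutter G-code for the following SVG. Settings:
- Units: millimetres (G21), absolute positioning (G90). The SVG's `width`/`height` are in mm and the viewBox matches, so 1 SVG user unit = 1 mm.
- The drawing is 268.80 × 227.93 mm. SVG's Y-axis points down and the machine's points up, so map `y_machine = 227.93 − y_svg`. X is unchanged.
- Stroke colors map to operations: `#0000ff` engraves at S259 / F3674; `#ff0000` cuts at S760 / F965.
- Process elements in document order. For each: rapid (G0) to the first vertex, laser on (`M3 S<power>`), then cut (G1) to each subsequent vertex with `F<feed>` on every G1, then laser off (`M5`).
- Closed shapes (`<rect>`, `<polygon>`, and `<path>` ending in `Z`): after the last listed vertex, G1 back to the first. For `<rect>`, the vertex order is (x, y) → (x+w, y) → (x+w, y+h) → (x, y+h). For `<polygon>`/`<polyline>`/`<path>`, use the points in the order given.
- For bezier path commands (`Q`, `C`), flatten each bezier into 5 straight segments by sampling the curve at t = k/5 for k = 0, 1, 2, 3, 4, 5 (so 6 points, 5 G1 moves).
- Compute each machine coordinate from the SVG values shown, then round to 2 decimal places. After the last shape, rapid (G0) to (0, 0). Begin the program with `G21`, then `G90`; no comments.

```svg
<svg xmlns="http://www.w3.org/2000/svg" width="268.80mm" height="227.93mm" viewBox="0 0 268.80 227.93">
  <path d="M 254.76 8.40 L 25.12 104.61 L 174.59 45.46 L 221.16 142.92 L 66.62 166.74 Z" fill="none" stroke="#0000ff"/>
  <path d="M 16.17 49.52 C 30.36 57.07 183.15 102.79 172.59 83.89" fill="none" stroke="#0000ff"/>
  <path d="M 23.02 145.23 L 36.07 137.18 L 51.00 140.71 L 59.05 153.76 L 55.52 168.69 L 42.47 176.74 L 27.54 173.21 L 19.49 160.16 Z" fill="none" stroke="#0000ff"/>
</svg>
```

Since the viewBox matches the mm dimensions, user units are millimetres directly. The only transform is the Y-flip y_m = 227.93 − y_svg.

Shape 1 is a closed polygon drawn with `<path>`. Its stroke #0000ff means engrave at S259, F3674. After flipping Y the toolpath is (254.76,219.53) → (25.12,123.32) → (174.59,182.47) → (221.16,85.01) → (66.62,61.19) → (254.76,219.53), returning to the start.

Shape 2 is a cubic bezier drawn with `<path>`. Its stroke #0000ff means engrave at S259, F3674. After flipping Y the toolpath is (16.17,178.41) → (38.90,170.12) → (80.40,157.61) → (126.18,145.80) → (161.74,139.63) → (172.59,144.04).

Shape 3 is a regular polygon drawn with `<path>`. Its stroke #0000ff means engrave at S259, F3674. After flipping Y the toolpath is (23.02,82.70) → (36.07,90.75) → (51.00,87.22) → (59.05,74.17) → (55.52,59.24) → (42.47,51.19) → (27.54,54.72) → (19.49,67.77) → (23.02,82.70), returning to the start.

G21
G90
G0 X254.76 Y219.53
M3 S259
G1 X25.12 Y123.32 F3674
G1 X174.59 Y182.47 F3674
G1 X221.16 Y85.01 F3674
G1 X66.62 Y61.19 F3674
G1 X254.76 Y219.53 F3674
M5
G0 X16.17 Y178.41
M3 S259
G1 X38.90 Y170.12 F3674
G1 X80.40 Y157.61 F3674
G1 X126.18 Y145.80 F3674
G1 X161.74 Y139.63 F3674
G1 X172.59 Y144.04 F3674
M5
G0 X23.02 Y82.70
M3 S259
G1 X36.07 Y90.75 F3674
G1 X51.00 Y87.22 F3674
G1 X59.05 Y74.17 F3674
G1 X55.52 Y59.24 F3674
G1 X42.47 Y51.19 F3674
G1 X27.54 Y54.72 F3674
G1 X19.49 Y67.77 F3674
G1 X23.02 Y82.70 F3674
M5
G0 X0.00 Y0.00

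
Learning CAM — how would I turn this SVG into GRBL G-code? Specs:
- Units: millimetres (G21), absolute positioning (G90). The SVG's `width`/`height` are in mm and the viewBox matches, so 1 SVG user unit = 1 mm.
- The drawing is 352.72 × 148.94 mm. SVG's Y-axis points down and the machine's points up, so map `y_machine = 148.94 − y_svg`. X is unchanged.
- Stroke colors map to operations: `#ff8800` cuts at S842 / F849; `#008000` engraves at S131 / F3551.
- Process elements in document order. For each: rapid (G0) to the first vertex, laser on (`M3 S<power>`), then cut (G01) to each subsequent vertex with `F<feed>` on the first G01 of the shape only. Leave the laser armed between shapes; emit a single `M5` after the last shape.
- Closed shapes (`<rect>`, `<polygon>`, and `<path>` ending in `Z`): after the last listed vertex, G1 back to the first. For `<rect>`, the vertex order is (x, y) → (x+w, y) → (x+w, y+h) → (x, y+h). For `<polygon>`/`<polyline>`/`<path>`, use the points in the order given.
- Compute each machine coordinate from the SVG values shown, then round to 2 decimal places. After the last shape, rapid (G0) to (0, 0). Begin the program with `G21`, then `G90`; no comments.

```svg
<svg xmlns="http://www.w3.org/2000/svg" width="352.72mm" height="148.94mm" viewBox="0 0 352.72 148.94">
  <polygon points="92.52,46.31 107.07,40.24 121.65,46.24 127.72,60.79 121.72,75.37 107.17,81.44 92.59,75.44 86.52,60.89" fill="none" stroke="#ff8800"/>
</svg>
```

G21
G90
G0 X92.52 Y102.63
M3 S842
G01 X107.07 Y108.70 F849
G01 X121.65 Y102.70
G01 X127.72 Y88.15
G01 X121.72 Y73.57
G01 X107.17 Y67.50
G01 X92.59 Y73.50
G01 X86.52 Y88.05
G01 X92.52 Y102.63
M5
G0 X0.00 Y0.00

1 u = 1 mm; y_m = 148.94 − y.

[1] `<polygon>` regular polygon, #ff8800→cut S842 F849: (92.52,102.63) → (107.07,108.70) → (121.65,102.70) → (127.72,88.15) → (121.72,73.57) → (107.17,67.50) → (92.59,73.50) → (86.52,88.05) → (92.52,102.63) (closed)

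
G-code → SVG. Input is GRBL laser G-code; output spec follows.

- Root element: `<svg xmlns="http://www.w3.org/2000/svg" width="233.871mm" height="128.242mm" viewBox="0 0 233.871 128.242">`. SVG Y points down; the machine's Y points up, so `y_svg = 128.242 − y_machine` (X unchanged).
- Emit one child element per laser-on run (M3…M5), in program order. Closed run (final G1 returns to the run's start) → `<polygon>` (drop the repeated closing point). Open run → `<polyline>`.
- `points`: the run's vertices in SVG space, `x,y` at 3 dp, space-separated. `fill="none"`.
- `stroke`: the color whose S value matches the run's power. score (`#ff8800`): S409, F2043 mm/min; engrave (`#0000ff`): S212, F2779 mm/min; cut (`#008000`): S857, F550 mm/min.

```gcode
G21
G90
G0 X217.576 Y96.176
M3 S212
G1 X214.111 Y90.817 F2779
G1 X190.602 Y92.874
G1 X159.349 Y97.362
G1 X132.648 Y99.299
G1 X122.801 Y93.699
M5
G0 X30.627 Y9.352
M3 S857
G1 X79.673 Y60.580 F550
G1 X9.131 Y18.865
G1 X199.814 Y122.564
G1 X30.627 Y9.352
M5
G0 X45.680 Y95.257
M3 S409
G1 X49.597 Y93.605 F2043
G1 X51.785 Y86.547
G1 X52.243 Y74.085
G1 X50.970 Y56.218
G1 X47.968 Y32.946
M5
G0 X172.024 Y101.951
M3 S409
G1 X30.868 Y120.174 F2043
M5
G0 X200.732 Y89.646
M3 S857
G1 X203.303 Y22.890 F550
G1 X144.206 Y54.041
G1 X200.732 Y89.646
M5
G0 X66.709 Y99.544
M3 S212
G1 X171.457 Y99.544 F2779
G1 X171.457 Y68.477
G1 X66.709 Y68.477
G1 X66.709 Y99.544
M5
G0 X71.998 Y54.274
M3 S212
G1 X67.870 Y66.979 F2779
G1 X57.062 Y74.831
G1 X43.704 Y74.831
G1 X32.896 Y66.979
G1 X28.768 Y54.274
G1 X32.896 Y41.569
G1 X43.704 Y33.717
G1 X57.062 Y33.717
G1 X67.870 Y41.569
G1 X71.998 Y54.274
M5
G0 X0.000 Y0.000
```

<svg xmlns="http://www.w3.org/2000/svg" width="233.871mm" height="128.242mm" viewBox="0 0 233.871 128.242">
  <polyline points="217.576,32.066 214.111,37.425 190.602,35.368 159.349,30.880 132.648,28.943 122.801,34.543" fill="none" stroke="#0000ff"/>
  <polygon points="30.627,118.890 79.673,67.662 9.131,109.377 199.814,5.678" fill="none" stroke="#008000"/>
  <polyline points="45.680,32.985 49.597,34.637 51.785,41.695 52.243,54.157 50.970,72.024 47.968,95.296" fill="none" stroke="#ff8800"/>
  <polyline points="172.024,26.291 30.868,8.068" fill="none" stroke="#ff8800"/>
  <polygon points="200.732,38.596 203.303,105.352 144.206,74.201" fill="none" stroke="#008000"/>
  <polygon points="66.709,28.698 171.457,28.698 171.457,59.765 66.709,59.765" fill="none" stroke="#0000ff"/>
  <polygon points="71.998,73.968 67.870,61.263 57.062,53.411 43.704,53.411 32.896,61.263 28.768,73.968 32.896,86.673 43.704,94.525 57.062,94.525 67.870,86.673" fill="none" stroke="#0000ff"/>
</svg>

Each laser-on run becomes one SVG element. Flip Y back into SVG space with y_svg = 128.242 − y_machine.

Run 1: S212 ⇒ engrave layer `#0000ff`. The run is open, so emit a `<polyline>` with points (Y-flipped): 217.576,32.066 214.111,37.425 190.602,35.368 159.349,30.880 132.648,28.943 122.801,34.543.

Run 2: S857 ⇒ cut layer `#008000`. The run returns to its start, so emit a `<polygon>` with points (Y-flipped): 30.627,118.890 79.673,67.662 9.131,109.377 199.814,5.678.

Run 3: the run's S409 means `#ff8800` (score). The run is open, so emit a `<polyline>` with points (Y-flipped): 45.680,32.985 49.597,34.637 51.785,41.695 52.243,54.157 50.970,72.024 47.968,95.296.

Run 4: power S409 maps to stroke `#ff8800` (score). The run is open, so emit a `<polyline>` with points (Y-flipped): 172.024,26.291 30.868,8.068.

Run 5: the run's S857 means `#008000` (cut). The run returns to its start, so emit a `<polygon>` with points (Y-flipped): 200.732,38.596 203.303,105.352 144.206,74.201.

Run 6: the run's S212 means `#0000ff` (engrave). The run returns to its start, so emit a `<polygon>` with points (Y-flipped): 66.709,28.698 171.457,28.698 171.457,59.765 66.709,59.765.

Run 7: the run's S212 means `#0000ff` (engrave). The run returns to its start, so emit a `<polygon>` with points (Y-flipped): 71.998,73.968 67.870,61.263 57.062,53.411 43.704,53.411 32.896,61.263 28.768,73.968 32.896,86.673 43.704,94.525 57.062,94.525 67.870,86.673.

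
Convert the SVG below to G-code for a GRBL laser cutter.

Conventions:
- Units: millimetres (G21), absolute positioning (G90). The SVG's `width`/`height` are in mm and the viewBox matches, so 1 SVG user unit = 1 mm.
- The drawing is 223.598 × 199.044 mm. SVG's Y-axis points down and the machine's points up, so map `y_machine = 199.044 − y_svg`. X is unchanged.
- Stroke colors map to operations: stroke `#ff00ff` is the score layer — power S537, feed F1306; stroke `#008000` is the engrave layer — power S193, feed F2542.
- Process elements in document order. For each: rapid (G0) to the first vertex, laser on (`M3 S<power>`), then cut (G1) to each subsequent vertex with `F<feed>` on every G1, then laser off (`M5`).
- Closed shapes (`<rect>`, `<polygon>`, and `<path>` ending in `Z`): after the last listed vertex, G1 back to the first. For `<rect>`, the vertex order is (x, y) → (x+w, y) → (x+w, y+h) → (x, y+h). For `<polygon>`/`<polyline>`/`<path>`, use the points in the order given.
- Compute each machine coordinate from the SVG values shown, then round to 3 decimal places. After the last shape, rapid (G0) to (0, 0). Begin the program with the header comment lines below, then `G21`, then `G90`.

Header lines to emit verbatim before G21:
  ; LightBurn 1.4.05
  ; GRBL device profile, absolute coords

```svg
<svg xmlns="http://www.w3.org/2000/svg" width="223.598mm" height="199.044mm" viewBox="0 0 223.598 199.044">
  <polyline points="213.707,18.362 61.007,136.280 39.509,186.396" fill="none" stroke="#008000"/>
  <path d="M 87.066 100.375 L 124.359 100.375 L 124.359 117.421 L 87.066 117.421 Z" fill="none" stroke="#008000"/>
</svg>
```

Since the viewBox matches the mm dimensions, user units are millimetres directly. The only transform is the Y-flip y_m = 199.044 − y_svg.

Shape 1 is a open polyline drawn with `<polyline>`. Its stroke #008000 means engrave at S193, F2542. After flipping Y the toolpath is (213.707,180.682) → (61.007,62.764) → (39.509,12.648).

Shape 2 is a rectangle drawn with `<path>`. Its stroke #008000 means engrave at S193, F2542. After flipping Y the toolpath is (87.066,98.669) → (124.359,98.669) → (124.359,81.623) → (87.066,81.623) → (87.066,98.669), returning to the start.

; LightBurn 1.4.05
; GRBL device profile, absolute coords
G21
G90
G0 X213.707 Y180.682
M3 S193
G1 X61.007 Y62.764 F2542
G1 X39.509 Y12.648 F2542
M5
G0 X87.066 Y98.669
M3 S193
G1 X124.359 Y98.669 F2542
G1 X124.359 Y81.623 F2542
G1 X87.066 Y81.623 F2542
G1 X87.066 Y98.669 F2542
M5
G0 X0.000 Y0.000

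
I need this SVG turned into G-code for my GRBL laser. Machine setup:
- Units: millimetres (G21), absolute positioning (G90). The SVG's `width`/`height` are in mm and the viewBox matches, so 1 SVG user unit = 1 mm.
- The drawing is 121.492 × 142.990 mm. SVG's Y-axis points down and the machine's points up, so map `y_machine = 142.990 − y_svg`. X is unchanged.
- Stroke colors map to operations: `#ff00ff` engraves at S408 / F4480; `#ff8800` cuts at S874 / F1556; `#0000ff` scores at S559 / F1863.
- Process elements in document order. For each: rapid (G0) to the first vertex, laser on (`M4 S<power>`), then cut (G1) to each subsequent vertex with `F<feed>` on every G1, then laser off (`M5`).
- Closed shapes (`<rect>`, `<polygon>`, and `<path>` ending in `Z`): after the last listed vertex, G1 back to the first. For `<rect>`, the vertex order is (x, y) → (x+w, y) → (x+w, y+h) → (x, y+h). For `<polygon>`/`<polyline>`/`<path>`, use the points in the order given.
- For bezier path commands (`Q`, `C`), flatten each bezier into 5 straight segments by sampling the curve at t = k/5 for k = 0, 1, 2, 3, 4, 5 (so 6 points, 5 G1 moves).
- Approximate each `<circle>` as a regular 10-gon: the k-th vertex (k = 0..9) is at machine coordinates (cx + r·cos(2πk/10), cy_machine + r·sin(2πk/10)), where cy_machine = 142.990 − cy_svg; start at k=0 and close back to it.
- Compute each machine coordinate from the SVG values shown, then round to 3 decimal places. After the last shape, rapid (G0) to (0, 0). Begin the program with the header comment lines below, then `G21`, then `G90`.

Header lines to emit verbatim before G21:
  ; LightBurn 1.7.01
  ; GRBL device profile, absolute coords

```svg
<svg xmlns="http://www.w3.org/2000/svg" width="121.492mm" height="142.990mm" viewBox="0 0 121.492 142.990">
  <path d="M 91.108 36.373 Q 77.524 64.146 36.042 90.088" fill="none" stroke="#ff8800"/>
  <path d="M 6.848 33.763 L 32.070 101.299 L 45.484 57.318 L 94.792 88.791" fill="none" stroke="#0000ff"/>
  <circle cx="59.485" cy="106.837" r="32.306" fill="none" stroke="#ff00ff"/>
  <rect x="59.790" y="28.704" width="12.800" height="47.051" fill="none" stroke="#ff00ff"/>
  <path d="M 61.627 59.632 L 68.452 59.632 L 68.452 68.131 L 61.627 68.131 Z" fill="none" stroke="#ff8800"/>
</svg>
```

; LightBurn 1.7.01
; GRBL device profile, absolute coords
G21
G90
G0 X91.108 Y106.617
M4 S874
G1 X84.558 Y95.581 F1556
G1 X75.777 Y84.692 F1556
G1 X64.764 Y73.949 F1556
G1 X51.519 Y63.352 F1556
G1 X36.042 Y52.902 F1556
M5
G0 X6.848 Y109.227
M4 S559
G1 X32.070 Y41.691 F1863
G1 X45.484 Y85.672 F1863
G1 X94.792 Y54.199 F1863
M5
G0 X91.791 Y36.153
M4 S408
G1 X85.621 Y55.142 F4480
G1 X69.468 Y66.878 F4480
G1 X49.502 Y66.878 F4480
G1 X33.349 Y55.142 F4480
G1 X27.179 Y36.153 F4480
G1 X33.349 Y17.164 F4480
G1 X49.502 Y5.428 F4480
G1 X69.468 Y5.428 F4480
G1 X85.621 Y17.164 F4480
G1 X91.791 Y36.153 F4480
M5
G0 X59.790 Y114.286
M4 S408
G1 X72.590 Y114.286 F4480
G1 X72.590 Y67.235 F4480
G1 X59.790 Y67.235 F4480
G1 X59.790 Y114.286 F4480
M5
G0 X61.627 Y83.358
M4 S874
G1 X68.452 Y83.358 F1556
G1 X68.452 Y74.859 F1556
G1 X61.627 Y74.859 F1556
G1 X61.627 Y83.358 F1556
M5
G0 X0.000 Y0.000

viewBox `0 0 121.492 142.990` with mm width/height → 1 unit = 1 mm. Flip: y_m = 142.990 − y_svg.

**Shape 1** — `<path>` quadratic bezier, stroke `#ff8800` → cut (S874, F1556). Control points (SVG): P0=(91.108,36.373), P1=(77.524,64.146), P2=(36.042,90.088); sampled at t=k/5. Machine vertices: (91.108,106.617) → (84.558,95.581) → (75.777,84.692) → (64.764,73.949) → (51.519,63.352) → (36.042,52.902). Open path.

**Shape 2** — `<path>` open polyline, stroke `#0000ff` → score (S559, F1863). Machine vertices: (6.848,109.227) → (32.070,41.691) → (45.484,85.672) → (94.792,54.199). Open path.

**Shape 3** — `<circle>` circle, stroke `#ff00ff` → engrave (S408, F4480). Machine vertices: (91.791,36.153) → (85.621,55.142) → (69.468,66.878) → (49.502,66.878) → (33.349,55.142) → (27.179,36.153) → (33.349,17.164) → (49.502,5.428) → (69.468,5.428) → (85.621,17.164) → (91.791,36.153). Closed: final G1 returns to the first vertex.

**Shape 4** — `<rect>` rectangle, stroke `#ff00ff` → engrave (S408, F4480). Machine vertices: (59.790,114.286) → (72.590,114.286) → (72.590,67.235) → (59.790,67.235) → (59.790,114.286). Closed: final G1 returns to the first vertex.

**Shape 5** — `<path>` rectangle, stroke `#ff8800` → cut (S874, F1556). Machine vertices: (61.627,83.358) → (68.452,83.358) → (68.452,74.859) → (61.627,74.859) → (61.627,83.358). Closed: final G1 returns to the first vertex.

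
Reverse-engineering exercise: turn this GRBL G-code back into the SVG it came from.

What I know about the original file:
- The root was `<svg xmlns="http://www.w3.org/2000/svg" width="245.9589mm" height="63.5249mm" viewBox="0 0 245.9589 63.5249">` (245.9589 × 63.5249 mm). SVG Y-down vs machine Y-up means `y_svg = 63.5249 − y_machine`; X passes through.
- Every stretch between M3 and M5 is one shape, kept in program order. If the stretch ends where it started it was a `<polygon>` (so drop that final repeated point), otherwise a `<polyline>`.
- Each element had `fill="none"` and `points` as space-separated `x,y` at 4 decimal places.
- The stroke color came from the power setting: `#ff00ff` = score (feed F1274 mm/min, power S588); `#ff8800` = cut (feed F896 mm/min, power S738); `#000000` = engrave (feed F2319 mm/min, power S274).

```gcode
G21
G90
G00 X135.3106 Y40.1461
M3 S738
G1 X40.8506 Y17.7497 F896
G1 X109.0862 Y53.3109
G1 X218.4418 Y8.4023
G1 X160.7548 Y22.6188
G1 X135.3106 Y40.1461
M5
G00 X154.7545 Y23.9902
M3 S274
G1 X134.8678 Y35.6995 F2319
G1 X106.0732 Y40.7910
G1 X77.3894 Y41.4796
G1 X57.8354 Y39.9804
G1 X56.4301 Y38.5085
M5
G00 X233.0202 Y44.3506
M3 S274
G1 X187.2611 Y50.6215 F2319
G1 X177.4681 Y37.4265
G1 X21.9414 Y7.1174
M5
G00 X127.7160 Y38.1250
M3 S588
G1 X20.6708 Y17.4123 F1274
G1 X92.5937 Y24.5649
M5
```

y_svg = 63.5249 − y_m.

[1] S738→`#ff8800` (cut); closed run; points: 135.3106,23.3788 40.8506,45.7752 109.0862,10.2140 218.4418,55.1226 160.7548,40.9061

[2] S274→`#000000` (engrave); open run; points: 154.7545,39.5347 134.8678,27.8254 106.0732,22.7339 77.3894,22.0453 57.8354,23.5445 56.4301,25.0164

[3] S274→`#000000` (engrave); open run; points: 233.0202,19.1743 187.2611,12.9034 177.4681,26.0984 21.9414,56.4075

[4] S588→`#ff00ff` (score); open run; points: 127.7160,25.3999 20.6708,46.1126 92.5937,38.9600

<svg xmlns="http://www.w3.org/2000/svg" width="245.9589mm" height="63.5249mm" viewBox="0 0 245.9589 63.5249">
  <polygon points="135.3106,23.3788 40.8506,45.7752 109.0862,10.2140 218.4418,55.1226 160.7548,40.9061" fill="none" stroke="#ff8800"/>
  <polyline points="154.7545,39.5347 134.8678,27.8254 106.0732,22.7339 77.3894,22.0453 57.8354,23.5445 56.4301,25.0164" fill="none" stroke="#000000"/>
  <polyline points="233.0202,19.1743 187.2611,12.9034 177.4681,26.0984 21.9414,56.4075" fill="none" stroke="#000000"/>
  <polyline points="127.7160,25.3999 20.6708,46.1126 92.5937,38.9600" fill="none" stroke="#ff00ff"/>
</svg>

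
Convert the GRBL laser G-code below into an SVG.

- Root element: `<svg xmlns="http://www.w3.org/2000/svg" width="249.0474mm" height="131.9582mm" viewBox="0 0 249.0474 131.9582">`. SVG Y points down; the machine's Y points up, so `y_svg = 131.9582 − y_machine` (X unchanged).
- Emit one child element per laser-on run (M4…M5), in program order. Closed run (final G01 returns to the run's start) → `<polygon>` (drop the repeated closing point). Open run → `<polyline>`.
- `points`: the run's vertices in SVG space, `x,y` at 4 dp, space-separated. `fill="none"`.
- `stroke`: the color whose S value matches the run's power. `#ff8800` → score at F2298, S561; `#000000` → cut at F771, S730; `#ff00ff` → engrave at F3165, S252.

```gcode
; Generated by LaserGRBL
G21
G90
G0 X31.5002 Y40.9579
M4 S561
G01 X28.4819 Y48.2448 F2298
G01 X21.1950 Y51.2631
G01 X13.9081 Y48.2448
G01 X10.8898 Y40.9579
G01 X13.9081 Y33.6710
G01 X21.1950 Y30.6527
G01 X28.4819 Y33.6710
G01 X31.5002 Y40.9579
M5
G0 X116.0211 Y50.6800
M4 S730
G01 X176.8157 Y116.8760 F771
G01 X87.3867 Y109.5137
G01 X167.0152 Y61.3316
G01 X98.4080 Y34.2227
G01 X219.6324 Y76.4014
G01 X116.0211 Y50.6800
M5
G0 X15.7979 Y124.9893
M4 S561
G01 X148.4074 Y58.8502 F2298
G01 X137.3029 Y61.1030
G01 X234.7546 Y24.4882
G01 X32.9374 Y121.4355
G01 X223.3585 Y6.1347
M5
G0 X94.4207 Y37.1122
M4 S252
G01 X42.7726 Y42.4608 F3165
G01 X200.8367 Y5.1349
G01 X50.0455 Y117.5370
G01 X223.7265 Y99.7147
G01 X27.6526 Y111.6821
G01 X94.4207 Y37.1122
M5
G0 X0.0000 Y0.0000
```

<svg xmlns="http://www.w3.org/2000/svg" width="249.0474mm" height="131.9582mm" viewBox="0 0 249.0474 131.9582">
  <polygon points="31.5002,91.0003 28.4819,83.7134 21.1950,80.6951 13.9081,83.7134 10.8898,91.0003 13.9081,98.2872 21.1950,101.3055 28.4819,98.2872" fill="none" stroke="#ff8800"/>
  <polygon points="116.0211,81.2782 176.8157,15.0822 87.3867,22.4445 167.0152,70.6266 98.4080,97.7355 219.6324,55.5568" fill="none" stroke="#000000"/>
  <polyline points="15.7979,6.9689 148.4074,73.1080 137.3029,70.8552 234.7546,107.4700 32.9374,10.5227 223.3585,125.8235" fill="none" stroke="#ff8800"/>
  <polygon points="94.4207,94.8460 42.7726,89.4974 200.8367,126.8233 50.0455,14.4212 223.7265,32.2435 27.6526,20.2761" fill="none" stroke="#ff00ff"/>
</svg>

y_svg = 131.9582 − y_m.

[1] S561→`#ff8800` (score); closed run; points: 31.5002,91.0003 28.4819,83.7134 21.1950,80.6951 13.9081,83.7134 10.8898,91.0003 13.9081,98.2872 21.1950,101.3055 28.4819,98.2872

[2] S730→`#000000` (cut); closed run; points: 116.0211,81.2782 176.8157,15.0822 87.3867,22.4445 167.0152,70.6266 98.4080,97.7355 219.6324,55.5568

[3] S561→`#ff8800` (score); open run; points: 15.7979,6.9689 148.4074,73.1080 137.3029,70.8552 234.7546,107.4700 32.9374,10.5227 223.3585,125.8235

[4] S252→`#ff00ff` (engrave); closed run; points: 94.4207,94.8460 42.7726,89.4974 200.8367,126.8233 50.0455,14.4212 223.7265,32.2435 27.6526,20.2761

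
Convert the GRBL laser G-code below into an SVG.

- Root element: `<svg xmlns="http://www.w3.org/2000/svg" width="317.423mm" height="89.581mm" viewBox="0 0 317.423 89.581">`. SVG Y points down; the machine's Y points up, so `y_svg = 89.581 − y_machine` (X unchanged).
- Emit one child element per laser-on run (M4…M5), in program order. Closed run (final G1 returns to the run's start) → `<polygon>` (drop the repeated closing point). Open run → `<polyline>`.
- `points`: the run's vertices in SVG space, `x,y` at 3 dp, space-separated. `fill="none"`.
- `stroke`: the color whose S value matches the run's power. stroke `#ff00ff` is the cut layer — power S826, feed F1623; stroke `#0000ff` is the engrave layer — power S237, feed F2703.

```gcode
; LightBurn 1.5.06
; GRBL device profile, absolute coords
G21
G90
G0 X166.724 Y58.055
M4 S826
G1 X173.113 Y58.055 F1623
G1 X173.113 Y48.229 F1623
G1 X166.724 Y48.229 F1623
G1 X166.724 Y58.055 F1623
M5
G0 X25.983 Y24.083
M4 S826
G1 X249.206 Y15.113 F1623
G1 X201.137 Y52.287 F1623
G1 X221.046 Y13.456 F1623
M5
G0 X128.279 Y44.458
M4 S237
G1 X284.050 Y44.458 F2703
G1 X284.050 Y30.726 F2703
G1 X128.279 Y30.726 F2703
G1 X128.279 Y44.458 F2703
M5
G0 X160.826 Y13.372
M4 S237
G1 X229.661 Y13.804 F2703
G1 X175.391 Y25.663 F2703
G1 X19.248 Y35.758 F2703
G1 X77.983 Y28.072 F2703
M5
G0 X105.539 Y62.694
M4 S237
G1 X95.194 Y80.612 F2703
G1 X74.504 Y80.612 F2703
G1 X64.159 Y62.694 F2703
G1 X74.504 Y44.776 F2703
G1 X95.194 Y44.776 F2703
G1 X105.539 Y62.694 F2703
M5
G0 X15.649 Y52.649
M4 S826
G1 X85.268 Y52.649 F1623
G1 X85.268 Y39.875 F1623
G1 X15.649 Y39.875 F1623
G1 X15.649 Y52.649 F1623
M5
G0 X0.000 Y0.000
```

Machine Y-up, SVG Y-down with viewBox height 89.581, so y_svg = 89.581 − y_machine; X carries over.

Run 1: S826 ⇒ cut layer `#ff00ff`. The run returns to its start, so emit a `<polygon>` with points (Y-flipped): 166.724,31.526 173.113,31.526 173.113,41.352 166.724,41.352.

Run 2: S826 ⇒ cut layer `#ff00ff`. The run is open, so emit a `<polyline>` with points (Y-flipped): 25.983,65.498 249.206,74.468 201.137,37.294 221.046,76.125.

Run 3: power S237 maps to stroke `#0000ff` (engrave). The run returns to its start, so emit a `<polygon>` with points (Y-flipped): 128.279,45.123 284.050,45.123 284.050,58.855 128.279,58.855.

Run 4: S237 ⇒ engrave layer `#0000ff`. The run is open, so emit a `<polyline>` with points (Y-flipped): 160.826,76.209 229.661,75.777 175.391,63.918 19.248,53.823 77.983,61.509.

Run 5: S237 ⇒ engrave layer `#0000ff`. The run returns to its start, so emit a `<polygon>` with points (Y-flipped): 105.539,26.887 95.194,8.969 74.504,8.969 64.159,26.887 74.504,44.805 95.194,44.805.

Run 6: S826 ⇒ cut layer `#ff00ff`. The run returns to its start, so emit a `<polygon>` with points (Y-flipped): 15.649,36.932 85.268,36.932 85.268,49.706 15.649,49.706.

<svg xmlns="http://www.w3.org/2000/svg" width="317.423mm" height="89.581mm" viewBox="0 0 317.423 89.581">
  <polygon points="166.724,31.526 173.113,31.526 173.113,41.352 166.724,41.352" fill="none" stroke="#ff00ff"/>
  <polyline points="25.983,65.498 249.206,74.468 201.137,37.294 221.046,76.125" fill="none" stroke="#ff00ff"/>
  <polygon points="128.279,45.123 284.050,45.123 284.050,58.855 128.279,58.855" fill="none" stroke="#0000ff"/>
  <polyline points="160.826,76.209 229.661,75.777 175.391,63.918 19.248,53.823 77.983,61.509" fill="none" stroke="#0000ff"/>
  <polygon points="105.539,26.887 95.194,8.969 74.504,8.969 64.159,26.887 74.504,44.805 95.194,44.805" fill="none" stroke="#0000ff"/>
  <polygon points="15.649,36.932 85.268,36.932 85.268,49.706 15.649,49.706" fill="none" stroke="#ff00ff"/>
</svg>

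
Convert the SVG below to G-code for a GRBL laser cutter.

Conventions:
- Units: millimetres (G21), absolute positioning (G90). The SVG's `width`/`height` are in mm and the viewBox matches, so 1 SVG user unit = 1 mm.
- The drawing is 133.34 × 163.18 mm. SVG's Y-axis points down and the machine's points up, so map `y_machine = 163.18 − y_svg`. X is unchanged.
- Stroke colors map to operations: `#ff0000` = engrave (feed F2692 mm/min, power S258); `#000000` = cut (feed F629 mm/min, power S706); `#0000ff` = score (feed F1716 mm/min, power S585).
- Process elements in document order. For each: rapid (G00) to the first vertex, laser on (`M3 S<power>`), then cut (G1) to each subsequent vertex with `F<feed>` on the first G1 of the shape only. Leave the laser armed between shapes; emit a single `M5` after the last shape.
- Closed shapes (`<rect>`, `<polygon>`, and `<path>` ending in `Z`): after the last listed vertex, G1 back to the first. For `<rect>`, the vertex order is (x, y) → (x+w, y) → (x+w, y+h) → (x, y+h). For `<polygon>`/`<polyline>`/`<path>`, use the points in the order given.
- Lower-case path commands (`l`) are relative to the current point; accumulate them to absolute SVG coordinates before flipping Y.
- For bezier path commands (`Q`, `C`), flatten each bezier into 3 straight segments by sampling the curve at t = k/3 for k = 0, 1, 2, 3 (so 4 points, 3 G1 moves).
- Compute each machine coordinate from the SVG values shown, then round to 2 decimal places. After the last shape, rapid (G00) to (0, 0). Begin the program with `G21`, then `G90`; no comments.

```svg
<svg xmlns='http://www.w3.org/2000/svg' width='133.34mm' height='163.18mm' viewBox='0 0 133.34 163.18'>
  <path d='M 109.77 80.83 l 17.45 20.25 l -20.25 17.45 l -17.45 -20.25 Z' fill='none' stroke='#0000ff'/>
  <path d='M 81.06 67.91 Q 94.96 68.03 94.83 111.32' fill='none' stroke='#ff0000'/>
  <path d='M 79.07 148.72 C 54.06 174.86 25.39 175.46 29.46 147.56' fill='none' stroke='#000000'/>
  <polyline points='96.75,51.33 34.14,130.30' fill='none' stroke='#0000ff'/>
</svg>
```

G21
G90
G00 X109.77 Y82.35
M3 S585
G1 X127.22 Y62.10 F1716
G1 X106.97 Y44.65
G1 X89.52 Y64.90
G1 X109.77 Y82.35
G00 X81.06 Y95.27
M3 S258
G1 X88.77 Y90.39 F2692
G1 X93.36 Y75.92
G1 X94.83 Y51.86
G00 X79.07 Y14.46
M3 S706
G1 X54.19 Y-3.06 F629
G1 X34.96 Y-2.89
G1 X29.46 Y15.62
G00 X96.75 Y111.85
M3 S585
G1 X34.14 Y32.88 F1716
M5
G00 X0.00 Y0.00

viewBox `0 0 133.34 163.18` with mm width/height → 1 unit = 1 mm. Flip: y_m = 163.18 − y_svg.

**Shape 1** — `<path>` regular polygon, stroke `#0000ff` → score (S585, F1716). Machine vertices: (109.77,82.35) → (127.22,62.10) → (106.97,44.65) → (89.52,64.90) → (109.77,82.35). Closed: final G1 returns to the first vertex.

**Shape 2** — `<path>` quadratic bezier, stroke `#ff0000` → engrave (S258, F2692). Control points (SVG): P0=(81.06,67.91), P1=(94.96,68.03), P2=(94.83,111.32); sampled at t=k/3. Machine vertices: (81.06,95.27) → (88.77,90.39) → (93.36,75.92) → (94.83,51.86). Open path.

**Shape 3** — `<path>` cubic bezier, stroke `#000000` → cut (S706, F629). Control points (SVG): P0=(79.07,148.72), P1=(54.06,174.86), P2=(25.39,175.46), P3=(29.46,147.56); sampled at t=k/3. Machine vertices: (79.07,14.46) → (54.19,-3.06) → (34.96,-2.89) → (29.46,15.62). Open path.

**Shape 4** — `<polyline>` line segment, stroke `#0000ff` → score (S585, F1716). Machine vertices: (96.75,111.85) → (34.14,32.88). Open path.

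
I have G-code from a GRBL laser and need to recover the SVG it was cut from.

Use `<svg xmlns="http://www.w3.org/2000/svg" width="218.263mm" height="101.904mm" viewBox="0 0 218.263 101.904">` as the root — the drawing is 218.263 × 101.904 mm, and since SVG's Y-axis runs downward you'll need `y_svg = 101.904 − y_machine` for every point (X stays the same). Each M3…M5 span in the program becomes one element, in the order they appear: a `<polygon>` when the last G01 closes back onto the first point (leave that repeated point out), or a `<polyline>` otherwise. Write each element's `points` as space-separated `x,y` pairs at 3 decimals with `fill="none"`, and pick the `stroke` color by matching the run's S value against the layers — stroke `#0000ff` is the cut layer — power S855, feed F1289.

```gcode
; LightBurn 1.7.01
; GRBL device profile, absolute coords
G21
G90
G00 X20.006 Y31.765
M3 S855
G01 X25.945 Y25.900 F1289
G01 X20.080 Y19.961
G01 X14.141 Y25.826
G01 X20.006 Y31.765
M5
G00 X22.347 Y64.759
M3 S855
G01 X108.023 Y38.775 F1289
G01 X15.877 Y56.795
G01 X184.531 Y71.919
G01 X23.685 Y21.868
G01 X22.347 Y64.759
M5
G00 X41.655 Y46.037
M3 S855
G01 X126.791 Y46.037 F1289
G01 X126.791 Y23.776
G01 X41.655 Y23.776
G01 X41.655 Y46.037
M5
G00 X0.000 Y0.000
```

<svg xmlns="http://www.w3.org/2000/svg" width="218.263mm" height="101.904mm" viewBox="0 0 218.263 101.904">
  <polygon points="20.006,70.139 25.945,76.004 20.080,81.943 14.141,76.078" fill="none" stroke="#0000ff"/>
  <polygon points="22.347,37.145 108.023,63.129 15.877,45.109 184.531,29.985 23.685,80.036" fill="none" stroke="#0000ff"/>
  <polygon points="41.655,55.867 126.791,55.867 126.791,78.128 41.655,78.128" fill="none" stroke="#0000ff"/>
</svg>

Each laser-on run becomes one SVG element. Flip Y back into SVG space with y_svg = 101.904 − y_machine. Every run uses S855, so all elements get stroke `#0000ff` (cut).

Run 1: The run returns to its start, so emit a `<polygon>` with points (Y-flipped): 20.006,70.139 25.945,76.004 20.080,81.943 14.141,76.078.

Run 2: The run returns to its start, so emit a `<polygon>` with points (Y-flipped): 22.347,37.145 108.023,63.129 15.877,45.109 184.531,29.985 23.685,80.036.

Run 3: The run returns to its start, so emit a `<polygon>` with points (Y-flipped): 41.655,55.867 126.791,55.867 126.791,78.128 41.655,78.128.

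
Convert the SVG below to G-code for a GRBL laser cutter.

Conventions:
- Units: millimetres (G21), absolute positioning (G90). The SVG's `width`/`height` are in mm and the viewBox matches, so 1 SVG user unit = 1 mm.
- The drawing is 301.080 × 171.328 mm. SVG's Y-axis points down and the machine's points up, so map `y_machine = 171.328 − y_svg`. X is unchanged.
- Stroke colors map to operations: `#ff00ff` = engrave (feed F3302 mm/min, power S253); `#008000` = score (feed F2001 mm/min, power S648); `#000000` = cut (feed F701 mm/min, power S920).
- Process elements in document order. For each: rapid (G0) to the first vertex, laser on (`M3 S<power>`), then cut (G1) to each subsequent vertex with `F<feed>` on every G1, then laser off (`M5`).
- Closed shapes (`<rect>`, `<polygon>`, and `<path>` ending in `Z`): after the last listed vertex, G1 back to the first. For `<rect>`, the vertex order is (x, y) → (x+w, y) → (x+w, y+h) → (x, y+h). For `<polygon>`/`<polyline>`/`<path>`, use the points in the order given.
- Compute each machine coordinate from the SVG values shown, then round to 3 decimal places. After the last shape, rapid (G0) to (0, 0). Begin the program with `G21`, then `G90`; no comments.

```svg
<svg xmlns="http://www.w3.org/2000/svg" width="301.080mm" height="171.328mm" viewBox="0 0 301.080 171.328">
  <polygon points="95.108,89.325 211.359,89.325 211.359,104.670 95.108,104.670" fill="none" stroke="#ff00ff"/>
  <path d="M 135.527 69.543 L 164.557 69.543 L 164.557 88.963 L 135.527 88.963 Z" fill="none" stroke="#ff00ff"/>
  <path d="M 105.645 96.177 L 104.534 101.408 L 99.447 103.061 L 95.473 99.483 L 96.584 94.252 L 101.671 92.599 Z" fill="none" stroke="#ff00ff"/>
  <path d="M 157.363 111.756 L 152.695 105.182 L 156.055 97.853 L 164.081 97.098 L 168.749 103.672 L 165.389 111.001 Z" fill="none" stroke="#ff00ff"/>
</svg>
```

G21
G90
G0 X95.108 Y82.003
M3 S253
G1 X211.359 Y82.003 F3302
G1 X211.359 Y66.658 F3302
G1 X95.108 Y66.658 F3302
G1 X95.108 Y82.003 F3302
M5
G0 X135.527 Y101.785
M3 S253
G1 X164.557 Y101.785 F3302
G1 X164.557 Y82.365 F3302
G1 X135.527 Y82.365 F3302
G1 X135.527 Y101.785 F3302
M5
G0 X105.645 Y75.151
M3 S253
G1 X104.534 Y69.920 F3302
G1 X99.447 Y68.267 F3302
G1 X95.473 Y71.845 F3302
G1 X96.584 Y77.076 F3302
G1 X101.671 Y78.729 F3302
G1 X105.645 Y75.151 F3302
M5
G0 X157.363 Y59.572
M3 S253
G1 X152.695 Y66.146 F3302
G1 X156.055 Y73.475 F3302
G1 X164.081 Y74.230 F3302
G1 X168.749 Y67.656 F3302
G1 X165.389 Y60.327 F3302
G1 X157.363 Y59.572 F3302
M5
G0 X0.000 Y0.000

1 u = 1 mm; y_m = 171.328 − y.

[1] `<polygon>` rectangle, #ff00ff→engrave S253 F3302: (95.108,82.003) → (211.359,82.003) → (211.359,66.658) → (95.108,66.658) → (95.108,82.003) (closed)

[2] `<path>` rectangle, #ff00ff→engrave S253 F3302: (135.527,101.785) → (164.557,101.785) → (164.557,82.365) → (135.527,82.365) → (135.527,101.785) (closed)

[3] `<path>` regular polygon, #ff00ff→engrave S253 F3302: (105.645,75.151) → (104.534,69.920) → (99.447,68.267) → (95.473,71.845) → (96.584,77.076) → (101.671,78.729) → (105.645,75.151) (closed)

[4] `<path>` regular polygon, #ff00ff→engrave S253 F3302: (157.363,59.572) → (152.695,66.146) → (156.055,73.475) → (164.081,74.230) → (168.749,67.656) → (165.389,60.327) → (157.363,59.572) (closed)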